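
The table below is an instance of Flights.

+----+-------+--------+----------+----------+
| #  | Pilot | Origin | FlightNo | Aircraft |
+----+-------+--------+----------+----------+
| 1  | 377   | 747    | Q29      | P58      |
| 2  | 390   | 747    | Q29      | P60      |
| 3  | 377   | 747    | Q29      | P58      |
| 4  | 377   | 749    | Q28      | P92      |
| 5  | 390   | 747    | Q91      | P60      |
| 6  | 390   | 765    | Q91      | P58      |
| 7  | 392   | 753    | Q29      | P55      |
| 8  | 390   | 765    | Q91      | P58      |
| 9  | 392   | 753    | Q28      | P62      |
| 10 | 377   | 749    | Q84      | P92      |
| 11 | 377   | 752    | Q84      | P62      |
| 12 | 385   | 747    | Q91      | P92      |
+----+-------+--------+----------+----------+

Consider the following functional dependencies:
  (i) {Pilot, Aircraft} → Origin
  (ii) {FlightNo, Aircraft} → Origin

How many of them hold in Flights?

2

(i) {Pilot, Aircraft} → Origin: every LHS value maps to a single RHS value — holds.
(ii) {FlightNo, Aircraft} → Origin: every LHS value maps to a single RHS value — holds.
2 of the 2 dependencies hold.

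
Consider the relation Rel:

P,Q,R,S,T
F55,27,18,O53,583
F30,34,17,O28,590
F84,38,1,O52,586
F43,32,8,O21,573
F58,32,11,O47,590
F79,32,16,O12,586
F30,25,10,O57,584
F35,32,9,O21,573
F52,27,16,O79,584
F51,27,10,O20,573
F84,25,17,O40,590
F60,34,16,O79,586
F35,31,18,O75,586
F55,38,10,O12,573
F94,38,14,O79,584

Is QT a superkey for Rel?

Two distinct rows share (Q=32, T=573), so QT does not determine every attribute — not a superkey.

No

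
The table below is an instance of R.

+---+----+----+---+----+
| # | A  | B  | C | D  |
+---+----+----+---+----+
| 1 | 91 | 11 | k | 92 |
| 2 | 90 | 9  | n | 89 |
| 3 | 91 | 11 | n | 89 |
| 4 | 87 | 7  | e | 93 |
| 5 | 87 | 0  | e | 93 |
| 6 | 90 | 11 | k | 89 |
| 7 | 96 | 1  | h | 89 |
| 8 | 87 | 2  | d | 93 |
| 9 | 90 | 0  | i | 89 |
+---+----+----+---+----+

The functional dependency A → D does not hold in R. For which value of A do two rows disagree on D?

91

A=91: rows 1, 3 → D takes values {92, 89} — violation
A=90: rows 2, 6, 9 → D = 89, 89, 89 ✓
A=87: rows 4, 5, 8 → D = 93, 93, 93 ✓
A=96: row 7 → D = 89 ✓
The only A value with inconsistent D is A=91.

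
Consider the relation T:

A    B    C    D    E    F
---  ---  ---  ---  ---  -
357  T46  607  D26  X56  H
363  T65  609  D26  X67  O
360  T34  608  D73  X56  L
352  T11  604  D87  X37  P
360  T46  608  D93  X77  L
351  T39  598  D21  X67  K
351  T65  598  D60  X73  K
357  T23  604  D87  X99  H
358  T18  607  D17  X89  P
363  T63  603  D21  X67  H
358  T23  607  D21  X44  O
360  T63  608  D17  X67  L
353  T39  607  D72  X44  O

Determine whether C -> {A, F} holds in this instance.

No

C=607: 4 rows → {A,F} takes values {(357, H), (358, P), (358, O), (353, O)} — violation
C=609: 1 row → {A,F} = (363, O) ✓
C=608: 3 rows → {A,F} = (360, L), (360, L), (360, L) ✓
C=604: 2 rows → {A,F} takes values {(352, P), (357, H)} — violation
C=598: 2 rows → {A,F} = (351, K), (351, K) ✓
C=603: 1 row → {A,F} = (363, H) ✓
Two rows agree on C but differ on {A, F}, so C -> {A, F} does not hold.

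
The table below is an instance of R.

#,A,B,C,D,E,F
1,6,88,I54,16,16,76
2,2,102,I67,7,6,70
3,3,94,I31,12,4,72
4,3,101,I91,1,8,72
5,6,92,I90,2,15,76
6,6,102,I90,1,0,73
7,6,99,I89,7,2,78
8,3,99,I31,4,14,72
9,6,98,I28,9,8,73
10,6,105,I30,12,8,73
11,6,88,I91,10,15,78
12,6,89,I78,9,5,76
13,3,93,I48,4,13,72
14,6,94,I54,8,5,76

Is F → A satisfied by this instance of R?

F=76: rows 1, 5, 12, 14 → A = 6, 6, 6, 6 ✓
F=70: row 2 → A = 2 ✓
F=72: rows 3, 4, 8, 13 → A = 3, 3, 3, 3 ✓
F=73: rows 6, 9, 10 → A = 6, 6, 6 ✓
F=78: rows 7, 11 → A = 6, 6 ✓
Every F value is associated with a single A value, so F → A holds.

Yes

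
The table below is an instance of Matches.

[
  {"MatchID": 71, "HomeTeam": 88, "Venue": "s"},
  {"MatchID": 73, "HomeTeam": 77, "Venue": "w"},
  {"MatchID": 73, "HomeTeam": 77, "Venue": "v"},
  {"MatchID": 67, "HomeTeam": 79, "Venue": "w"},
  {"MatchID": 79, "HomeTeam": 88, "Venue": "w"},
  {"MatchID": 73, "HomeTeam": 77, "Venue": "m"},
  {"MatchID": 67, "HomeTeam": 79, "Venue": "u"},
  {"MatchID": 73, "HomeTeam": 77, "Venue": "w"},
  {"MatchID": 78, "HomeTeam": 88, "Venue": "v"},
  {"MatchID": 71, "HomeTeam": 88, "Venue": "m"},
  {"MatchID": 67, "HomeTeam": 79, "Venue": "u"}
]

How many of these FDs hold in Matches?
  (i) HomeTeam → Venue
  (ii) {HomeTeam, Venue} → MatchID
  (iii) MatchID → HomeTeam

2

(i) HomeTeam → Venue: HomeTeam=88: 4 rows → Venue takes values {s, w, v, m} — violation; HomeTeam=77: 4 rows → Venue takes values {w, v, m} — violation; HomeTeam=79: 3 rows → Venue takes values {w, u} — violation — fails.
(ii) {HomeTeam, Venue} → MatchID: every LHS value maps to a single RHS value — holds.
(iii) MatchID → HomeTeam: every LHS value maps to a single RHS value — holds.
2 of the 3 dependencies hold.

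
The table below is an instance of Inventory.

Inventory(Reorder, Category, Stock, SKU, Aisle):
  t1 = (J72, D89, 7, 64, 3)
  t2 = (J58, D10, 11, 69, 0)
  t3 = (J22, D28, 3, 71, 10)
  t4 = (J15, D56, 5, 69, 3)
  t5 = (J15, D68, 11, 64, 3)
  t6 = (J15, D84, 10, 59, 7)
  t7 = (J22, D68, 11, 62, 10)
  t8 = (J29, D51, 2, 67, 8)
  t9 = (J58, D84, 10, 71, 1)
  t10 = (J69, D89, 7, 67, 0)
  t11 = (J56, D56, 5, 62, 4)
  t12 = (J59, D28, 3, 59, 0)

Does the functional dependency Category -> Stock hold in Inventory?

Yes

Category=D89: rows 1, 10 → Stock = 7, 7 ✓
Category=D10: row 2 → Stock = 11 ✓
Category=D28: rows 3, 12 → Stock = 3, 3 ✓
Category=D56: rows 4, 11 → Stock = 5, 5 ✓
Category=D68: rows 5, 7 → Stock = 11, 11 ✓
Category=D84: rows 6, 9 → Stock = 10, 10 ✓
Category=D51: row 8 → Stock = 2 ✓
Every Category value is associated with a single Stock value, so Category -> Stock holds.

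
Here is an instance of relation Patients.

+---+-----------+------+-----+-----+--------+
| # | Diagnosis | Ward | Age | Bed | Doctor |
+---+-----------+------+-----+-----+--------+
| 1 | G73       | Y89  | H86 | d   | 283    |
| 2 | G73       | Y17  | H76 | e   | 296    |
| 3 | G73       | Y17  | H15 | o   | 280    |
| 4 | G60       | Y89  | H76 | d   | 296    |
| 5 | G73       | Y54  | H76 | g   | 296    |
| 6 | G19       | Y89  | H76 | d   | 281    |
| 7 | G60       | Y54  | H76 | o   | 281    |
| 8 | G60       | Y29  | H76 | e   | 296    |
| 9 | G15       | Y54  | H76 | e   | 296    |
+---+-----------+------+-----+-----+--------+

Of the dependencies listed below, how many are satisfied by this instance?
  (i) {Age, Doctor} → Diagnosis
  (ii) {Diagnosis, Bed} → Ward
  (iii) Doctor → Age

2

(i) {Age, Doctor} → Diagnosis: (Age=H76, Doctor=296): rows 2, 4, 5, 8, 9 → Diagnosis takes values {G73, G60, G15} — violation; (Age=H76, Doctor=281): rows 6, 7 → Diagnosis takes values {G19, G60} — violation — fails.
(ii) {Diagnosis, Bed} → Ward: every LHS value maps to a single RHS value — holds.
(iii) Doctor → Age: every LHS value maps to a single RHS value — holds.
2 of the 3 dependencies hold.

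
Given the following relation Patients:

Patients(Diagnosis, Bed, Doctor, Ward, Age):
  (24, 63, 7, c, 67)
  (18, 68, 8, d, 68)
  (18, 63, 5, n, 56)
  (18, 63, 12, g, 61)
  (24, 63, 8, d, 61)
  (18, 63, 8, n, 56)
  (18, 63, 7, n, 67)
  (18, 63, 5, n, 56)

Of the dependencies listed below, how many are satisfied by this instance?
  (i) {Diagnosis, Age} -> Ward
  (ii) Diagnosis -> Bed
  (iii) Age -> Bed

(i) {Diagnosis, Age} -> Ward: every LHS value maps to a single RHS value — holds.
(ii) Diagnosis -> Bed: Diagnosis=18: 6 rows → Bed takes values {68, 63} — violation — fails.
(iii) Age -> Bed: every LHS value maps to a single RHS value — holds.
2 of the 3 dependencies hold.

2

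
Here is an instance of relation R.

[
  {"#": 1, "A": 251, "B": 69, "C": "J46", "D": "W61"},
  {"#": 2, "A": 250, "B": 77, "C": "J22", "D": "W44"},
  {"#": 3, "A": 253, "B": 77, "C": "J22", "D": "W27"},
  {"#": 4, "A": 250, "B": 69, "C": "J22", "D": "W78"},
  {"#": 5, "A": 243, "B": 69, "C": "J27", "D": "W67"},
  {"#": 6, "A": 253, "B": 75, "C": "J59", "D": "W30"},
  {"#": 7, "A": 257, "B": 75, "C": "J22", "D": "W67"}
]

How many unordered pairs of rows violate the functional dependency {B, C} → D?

(B=77, C=J22): violating pairs (2,3) — 1 pair.

1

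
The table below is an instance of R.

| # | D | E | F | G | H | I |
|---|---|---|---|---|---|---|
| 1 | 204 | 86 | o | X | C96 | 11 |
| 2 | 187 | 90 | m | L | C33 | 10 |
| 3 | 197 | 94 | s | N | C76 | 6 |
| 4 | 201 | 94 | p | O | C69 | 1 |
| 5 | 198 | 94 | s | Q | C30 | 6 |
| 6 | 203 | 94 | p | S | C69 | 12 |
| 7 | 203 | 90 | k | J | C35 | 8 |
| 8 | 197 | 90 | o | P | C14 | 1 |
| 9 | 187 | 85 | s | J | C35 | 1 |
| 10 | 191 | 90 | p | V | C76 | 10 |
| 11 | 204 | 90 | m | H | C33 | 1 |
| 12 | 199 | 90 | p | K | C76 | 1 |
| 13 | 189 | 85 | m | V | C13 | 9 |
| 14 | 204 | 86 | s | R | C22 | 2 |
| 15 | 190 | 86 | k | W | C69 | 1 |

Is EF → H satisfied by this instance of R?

(E=86, F=o): row 1 → H = C96 ✓
(E=90, F=m): rows 2, 11 → H = C33, C33 ✓
(E=94, F=s): rows 3, 5 → H takes values {C76, C30} — violation
(E=94, F=p): rows 4, 6 → H = C69, C69 ✓
(E=90, F=k): row 7 → H = C35 ✓
(E=90, F=o): row 8 → H = C14 ✓
(E=85, F=s): row 9 → H = C35 ✓
(E=90, F=p): rows 10, 12 → H = C76, C76 ✓
(E=85, F=m): row 13 → H = C13 ✓
(E=86, F=s): row 14 → H = C22 ✓
(E=86, F=k): row 15 → H = C69 ✓
Two rows agree on EF but differ on H, so EF → H does not hold.

No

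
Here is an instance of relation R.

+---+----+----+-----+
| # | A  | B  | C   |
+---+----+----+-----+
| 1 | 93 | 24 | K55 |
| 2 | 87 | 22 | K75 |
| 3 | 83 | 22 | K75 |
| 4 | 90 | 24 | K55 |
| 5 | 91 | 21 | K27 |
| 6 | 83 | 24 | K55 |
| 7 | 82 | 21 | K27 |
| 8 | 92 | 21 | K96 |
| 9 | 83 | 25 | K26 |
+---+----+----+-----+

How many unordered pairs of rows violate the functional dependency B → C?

B=24: all 3 rows agree on C — 0 pairs.
B=22: all 2 rows agree on C — 0 pairs.
B=21: violating pairs (5,8), (7,8) — 2 pairs.

2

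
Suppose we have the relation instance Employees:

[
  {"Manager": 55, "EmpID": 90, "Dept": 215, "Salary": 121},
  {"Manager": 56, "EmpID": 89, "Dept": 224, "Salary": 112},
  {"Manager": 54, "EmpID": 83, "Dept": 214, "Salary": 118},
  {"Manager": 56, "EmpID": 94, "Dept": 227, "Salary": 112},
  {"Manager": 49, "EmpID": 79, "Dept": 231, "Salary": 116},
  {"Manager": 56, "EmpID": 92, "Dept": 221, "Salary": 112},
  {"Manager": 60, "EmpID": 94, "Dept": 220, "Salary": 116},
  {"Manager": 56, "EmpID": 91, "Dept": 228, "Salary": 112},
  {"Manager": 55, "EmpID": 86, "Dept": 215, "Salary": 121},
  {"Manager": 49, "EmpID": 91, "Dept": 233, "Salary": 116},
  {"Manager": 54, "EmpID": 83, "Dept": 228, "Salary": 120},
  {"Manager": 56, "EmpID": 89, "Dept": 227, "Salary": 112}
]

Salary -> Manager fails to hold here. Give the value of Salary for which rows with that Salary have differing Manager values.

Salary=121: 2 rows → Manager = 55, 55 ✓
Salary=112: 5 rows → Manager = 56, 56, 56, 56, 56 ✓
Salary=118: 1 row → Manager = 54 ✓
Salary=116: 3 rows → Manager takes values {49, 60} — violation
Salary=120: 1 row → Manager = 54 ✓
The only Salary value with inconsistent Manager is Salary=116.

116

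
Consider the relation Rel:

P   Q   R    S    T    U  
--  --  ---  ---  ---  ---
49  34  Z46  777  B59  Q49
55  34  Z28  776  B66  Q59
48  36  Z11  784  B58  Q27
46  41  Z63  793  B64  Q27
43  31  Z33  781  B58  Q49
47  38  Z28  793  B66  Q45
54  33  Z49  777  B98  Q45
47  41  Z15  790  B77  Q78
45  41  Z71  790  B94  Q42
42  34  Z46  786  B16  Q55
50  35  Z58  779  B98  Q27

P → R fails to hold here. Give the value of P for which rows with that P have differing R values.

P=49: 1 row → R = Z46 ✓
P=55: 1 row → R = Z28 ✓
P=48: 1 row → R = Z11 ✓
P=46: 1 row → R = Z63 ✓
P=43: 1 row → R = Z33 ✓
P=47: 2 rows → R takes values {Z28, Z15} — violation
P=54: 1 row → R = Z49 ✓
P=45: 1 row → R = Z71 ✓
P=42: 1 row → R = Z46 ✓
P=50: 1 row → R = Z58 ✓
The only P value with inconsistent R is P=47.

47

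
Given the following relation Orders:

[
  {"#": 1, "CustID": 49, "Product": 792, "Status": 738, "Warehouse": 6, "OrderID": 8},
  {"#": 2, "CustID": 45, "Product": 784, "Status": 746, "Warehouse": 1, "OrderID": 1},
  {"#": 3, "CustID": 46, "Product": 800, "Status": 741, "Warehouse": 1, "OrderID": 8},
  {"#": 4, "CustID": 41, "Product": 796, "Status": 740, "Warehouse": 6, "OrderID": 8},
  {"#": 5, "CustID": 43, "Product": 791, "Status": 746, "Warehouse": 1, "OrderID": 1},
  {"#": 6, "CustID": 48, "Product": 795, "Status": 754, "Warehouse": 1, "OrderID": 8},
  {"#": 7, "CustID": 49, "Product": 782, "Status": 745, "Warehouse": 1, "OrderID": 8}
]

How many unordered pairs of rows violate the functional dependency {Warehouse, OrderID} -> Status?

4

(Warehouse=6, OrderID=8): violating pairs (1,4) — 1 pair.
(Warehouse=1, OrderID=1): all 2 rows agree on Status — 0 pairs.
(Warehouse=1, OrderID=8): violating pairs (3,6), (3,7), (6,7) — 3 pairs.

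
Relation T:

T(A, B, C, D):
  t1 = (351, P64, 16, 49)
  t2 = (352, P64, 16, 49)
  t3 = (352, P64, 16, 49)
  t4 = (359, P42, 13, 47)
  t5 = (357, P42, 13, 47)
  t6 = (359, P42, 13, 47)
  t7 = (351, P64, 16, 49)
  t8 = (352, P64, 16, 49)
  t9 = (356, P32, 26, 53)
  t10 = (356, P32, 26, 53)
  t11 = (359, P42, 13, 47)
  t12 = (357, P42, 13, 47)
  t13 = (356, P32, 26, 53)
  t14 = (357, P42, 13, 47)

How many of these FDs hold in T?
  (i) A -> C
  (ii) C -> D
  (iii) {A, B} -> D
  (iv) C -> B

(i) A -> C: every LHS value maps to a single RHS value — holds.
(ii) C -> D: every LHS value maps to a single RHS value — holds.
(iii) {A, B} -> D: every LHS value maps to a single RHS value — holds.
(iv) C -> B: every LHS value maps to a single RHS value — holds.
4 of the 4 dependencies hold.

4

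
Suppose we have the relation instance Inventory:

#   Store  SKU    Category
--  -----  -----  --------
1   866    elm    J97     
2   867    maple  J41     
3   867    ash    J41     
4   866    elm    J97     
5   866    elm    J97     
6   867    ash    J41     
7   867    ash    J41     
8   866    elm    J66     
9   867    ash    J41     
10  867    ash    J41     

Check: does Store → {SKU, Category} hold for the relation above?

Store=866: rows 1, 4, 5, 8 → {SKU,Category} takes values {(elm, J97), (elm, J66)} — violation
Store=867: rows 2, 3, 6, 7, 9, 10 → {SKU,Category} takes values {(maple, J41), (ash, J41)} — violation
Two rows agree on Store but differ on {SKU, Category}, so Store → {SKU, Category} does not hold.

No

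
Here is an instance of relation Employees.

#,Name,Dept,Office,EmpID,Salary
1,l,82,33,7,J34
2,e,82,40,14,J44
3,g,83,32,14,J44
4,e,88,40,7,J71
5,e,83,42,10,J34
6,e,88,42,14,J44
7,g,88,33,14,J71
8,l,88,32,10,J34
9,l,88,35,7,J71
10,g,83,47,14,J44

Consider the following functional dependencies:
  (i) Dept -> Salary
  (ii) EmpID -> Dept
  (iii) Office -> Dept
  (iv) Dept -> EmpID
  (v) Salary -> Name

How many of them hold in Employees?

0

(i) Dept -> Salary: Dept=82: rows 1, 2 → Salary takes values {J34, J44} — violation; Dept=83: rows 3, 5, 10 → Salary takes values {J44, J34} — violation; Dept=88: rows 4, 6, 7, 8, 9 → Salary takes values {J71, J44, J34} — violation — fails.
(ii) EmpID -> Dept: EmpID=7: rows 1, 4, 9 → Dept takes values {82, 88} — violation; EmpID=14: rows 2, 3, 6, 7, 10 → Dept takes values {82, 83, 88} — violation; EmpID=10: rows 5, 8 → Dept takes values {83, 88} — violation — fails.
(iii) Office -> Dept: Office=33: rows 1, 7 → Dept takes values {82, 88} — violation; Office=40: rows 2, 4 → Dept takes values {82, 88} — violation; Office=32: rows 3, 8 → Dept takes values {83, 88} — violation; Office=42: rows 5, 6 → Dept takes values {83, 88} — violation — fails.
(iv) Dept -> EmpID: Dept=82: rows 1, 2 → EmpID takes values {7, 14} — violation; Dept=83: rows 3, 5, 10 → EmpID takes values {14, 10} — violation; Dept=88: rows 4, 6, 7, 8, 9 → EmpID takes values {7, 14, 10} — violation — fails.
(v) Salary -> Name: Salary=J34: rows 1, 5, 8 → Name takes values {l, e} — violation; Salary=J44: rows 2, 3, 6, 10 → Name takes values {e, g} — violation; Salary=J71: rows 4, 7, 9 → Name takes values {e, g, l} — violation — fails.
None of the 5 dependencies hold.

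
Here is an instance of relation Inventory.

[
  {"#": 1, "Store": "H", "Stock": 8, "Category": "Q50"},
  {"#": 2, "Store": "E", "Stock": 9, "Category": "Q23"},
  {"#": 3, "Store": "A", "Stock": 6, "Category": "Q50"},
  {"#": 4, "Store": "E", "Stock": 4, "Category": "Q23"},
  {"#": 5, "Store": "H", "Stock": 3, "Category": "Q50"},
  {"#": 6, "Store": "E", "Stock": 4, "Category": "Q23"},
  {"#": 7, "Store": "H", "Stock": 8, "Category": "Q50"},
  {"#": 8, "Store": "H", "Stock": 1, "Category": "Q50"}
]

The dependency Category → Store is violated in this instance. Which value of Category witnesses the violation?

Q50

Category=Q50: rows 1, 3, 5, 7, 8 → Store takes values {H, A} — violation
Category=Q23: rows 2, 4, 6 → Store = E, E, E ✓
The only Category value with inconsistent Store is Category=Q50.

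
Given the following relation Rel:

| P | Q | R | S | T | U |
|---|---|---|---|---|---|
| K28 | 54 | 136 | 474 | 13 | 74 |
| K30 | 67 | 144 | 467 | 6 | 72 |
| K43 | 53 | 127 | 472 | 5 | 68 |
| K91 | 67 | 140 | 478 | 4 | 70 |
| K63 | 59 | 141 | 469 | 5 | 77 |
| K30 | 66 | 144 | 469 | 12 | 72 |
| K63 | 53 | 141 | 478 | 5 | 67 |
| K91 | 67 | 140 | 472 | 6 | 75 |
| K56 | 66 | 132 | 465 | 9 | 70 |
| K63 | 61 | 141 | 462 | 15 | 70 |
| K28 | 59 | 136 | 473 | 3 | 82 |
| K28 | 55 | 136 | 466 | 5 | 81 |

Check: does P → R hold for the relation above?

P=K28: 3 rows → R = 136, 136, 136 ✓
P=K30: 2 rows → R = 144, 144 ✓
P=K43: 1 row → R = 127 ✓
P=K91: 2 rows → R = 140, 140 ✓
P=K63: 3 rows → R = 141, 141, 141 ✓
P=K56: 1 row → R = 132 ✓
Every P value is associated with a single R value, so P → R holds.

Yes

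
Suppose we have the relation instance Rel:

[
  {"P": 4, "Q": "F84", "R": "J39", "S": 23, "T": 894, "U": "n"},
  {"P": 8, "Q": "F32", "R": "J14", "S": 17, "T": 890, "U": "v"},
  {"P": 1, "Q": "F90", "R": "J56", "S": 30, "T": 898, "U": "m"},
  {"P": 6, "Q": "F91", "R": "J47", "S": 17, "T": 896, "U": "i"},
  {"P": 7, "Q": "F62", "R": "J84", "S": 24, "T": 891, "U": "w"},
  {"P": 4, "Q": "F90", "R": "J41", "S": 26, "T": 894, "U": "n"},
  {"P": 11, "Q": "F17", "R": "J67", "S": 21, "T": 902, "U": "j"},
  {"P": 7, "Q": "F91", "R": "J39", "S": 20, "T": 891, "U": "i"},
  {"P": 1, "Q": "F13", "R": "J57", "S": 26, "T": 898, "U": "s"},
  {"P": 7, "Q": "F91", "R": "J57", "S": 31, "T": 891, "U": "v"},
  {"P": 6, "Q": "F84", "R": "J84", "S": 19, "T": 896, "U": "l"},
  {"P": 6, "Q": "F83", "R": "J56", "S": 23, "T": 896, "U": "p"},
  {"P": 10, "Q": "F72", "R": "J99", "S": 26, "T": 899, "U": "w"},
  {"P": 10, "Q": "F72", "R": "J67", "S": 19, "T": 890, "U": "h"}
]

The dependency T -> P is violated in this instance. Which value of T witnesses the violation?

890

T=894: 2 rows → P = 4, 4 ✓
T=890: 2 rows → P takes values {8, 10} — violation
T=898: 2 rows → P = 1, 1 ✓
T=896: 3 rows → P = 6, 6, 6 ✓
T=891: 3 rows → P = 7, 7, 7 ✓
T=902: 1 row → P = 11 ✓
T=899: 1 row → P = 10 ✓
The only T value with inconsistent P is T=890.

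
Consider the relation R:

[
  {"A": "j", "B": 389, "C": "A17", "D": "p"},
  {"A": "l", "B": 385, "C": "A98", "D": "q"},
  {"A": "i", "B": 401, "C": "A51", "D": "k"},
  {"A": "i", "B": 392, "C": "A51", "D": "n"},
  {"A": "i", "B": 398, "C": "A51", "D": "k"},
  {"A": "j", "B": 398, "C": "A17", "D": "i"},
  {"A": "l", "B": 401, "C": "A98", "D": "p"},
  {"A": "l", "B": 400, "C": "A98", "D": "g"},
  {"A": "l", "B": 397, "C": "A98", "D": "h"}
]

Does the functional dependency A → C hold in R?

Yes

A=j: 2 rows → C = A17, A17 ✓
A=l: 4 rows → C = A98, A98, A98, A98 ✓
A=i: 3 rows → C = A51, A51, A51 ✓
Every A value is associated with a single C value, so A → C holds.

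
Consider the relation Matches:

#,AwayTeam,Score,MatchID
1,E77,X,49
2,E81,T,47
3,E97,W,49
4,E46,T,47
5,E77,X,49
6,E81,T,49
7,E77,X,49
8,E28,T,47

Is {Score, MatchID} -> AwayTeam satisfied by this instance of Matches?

No

(Score=X, MatchID=49): rows 1, 5, 7 → AwayTeam = E77, E77, E77 ✓
(Score=T, MatchID=47): rows 2, 4, 8 → AwayTeam takes values {E81, E46, E28} — violation
(Score=W, MatchID=49): row 3 → AwayTeam = E97 ✓
(Score=T, MatchID=49): row 6 → AwayTeam = E81 ✓
Two rows agree on {Score, MatchID} but differ on AwayTeam, so {Score, MatchID} -> AwayTeam does not hold.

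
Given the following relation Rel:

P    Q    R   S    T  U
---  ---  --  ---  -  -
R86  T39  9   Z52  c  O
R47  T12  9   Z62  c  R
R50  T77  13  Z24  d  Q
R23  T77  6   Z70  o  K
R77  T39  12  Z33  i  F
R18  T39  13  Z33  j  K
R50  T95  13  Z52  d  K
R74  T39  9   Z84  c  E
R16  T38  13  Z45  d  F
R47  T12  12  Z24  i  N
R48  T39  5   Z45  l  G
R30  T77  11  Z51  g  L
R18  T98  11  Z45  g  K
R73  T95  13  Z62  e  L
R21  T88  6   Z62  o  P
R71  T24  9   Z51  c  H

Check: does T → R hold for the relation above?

Yes

T=c: 4 rows → R = 9, 9, 9, 9 ✓
T=d: 3 rows → R = 13, 13, 13 ✓
T=o: 2 rows → R = 6, 6 ✓
T=i: 2 rows → R = 12, 12 ✓
T=j: 1 row → R = 13 ✓
T=l: 1 row → R = 5 ✓
T=g: 2 rows → R = 11, 11 ✓
T=e: 1 row → R = 13 ✓
Every T value is associated with a single R value, so T → R holds.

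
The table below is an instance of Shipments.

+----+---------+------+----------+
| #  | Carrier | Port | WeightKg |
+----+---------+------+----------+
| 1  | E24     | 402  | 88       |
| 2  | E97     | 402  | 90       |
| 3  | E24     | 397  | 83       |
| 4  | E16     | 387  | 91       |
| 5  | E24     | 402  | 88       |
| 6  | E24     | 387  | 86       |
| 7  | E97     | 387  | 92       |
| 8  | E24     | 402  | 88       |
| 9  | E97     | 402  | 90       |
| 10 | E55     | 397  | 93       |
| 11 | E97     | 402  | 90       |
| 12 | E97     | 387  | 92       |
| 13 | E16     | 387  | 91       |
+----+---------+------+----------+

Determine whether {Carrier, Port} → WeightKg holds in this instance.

(Carrier=E24, Port=402): rows 1, 5, 8 → WeightKg = 88, 88, 88 ✓
(Carrier=E97, Port=402): rows 2, 9, 11 → WeightKg = 90, 90, 90 ✓
(Carrier=E24, Port=397): row 3 → WeightKg = 83 ✓
(Carrier=E16, Port=387): rows 4, 13 → WeightKg = 91, 91 ✓
(Carrier=E24, Port=387): row 6 → WeightKg = 86 ✓
(Carrier=E97, Port=387): rows 7, 12 → WeightKg = 92, 92 ✓
(Carrier=E55, Port=397): row 10 → WeightKg = 93 ✓
Every {Carrier, Port} value is associated with a single WeightKg value, so {Carrier, Port} → WeightKg holds.

Yes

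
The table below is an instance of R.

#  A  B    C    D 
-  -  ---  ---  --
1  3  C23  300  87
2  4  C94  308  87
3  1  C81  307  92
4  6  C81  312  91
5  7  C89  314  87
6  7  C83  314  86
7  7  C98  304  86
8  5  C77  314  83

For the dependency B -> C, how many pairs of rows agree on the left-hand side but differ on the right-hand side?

B=C81: violating pairs (3,4) — 1 pair.

1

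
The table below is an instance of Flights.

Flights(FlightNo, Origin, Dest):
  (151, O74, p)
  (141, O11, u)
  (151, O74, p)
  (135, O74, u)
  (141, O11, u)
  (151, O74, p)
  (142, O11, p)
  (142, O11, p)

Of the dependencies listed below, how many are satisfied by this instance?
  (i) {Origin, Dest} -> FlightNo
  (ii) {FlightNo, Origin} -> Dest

(i) {Origin, Dest} -> FlightNo: every LHS value maps to a single RHS value — holds.
(ii) {FlightNo, Origin} -> Dest: every LHS value maps to a single RHS value — holds.
2 of the 2 dependencies hold.

2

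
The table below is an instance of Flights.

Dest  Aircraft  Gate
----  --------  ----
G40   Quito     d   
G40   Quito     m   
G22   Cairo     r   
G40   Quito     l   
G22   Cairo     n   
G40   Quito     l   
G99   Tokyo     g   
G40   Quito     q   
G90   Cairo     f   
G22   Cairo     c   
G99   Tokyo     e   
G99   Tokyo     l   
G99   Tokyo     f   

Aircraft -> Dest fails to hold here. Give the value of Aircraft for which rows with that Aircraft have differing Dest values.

Cairo

Aircraft=Quito: 5 rows → Dest = G40, G40, G40, G40, G40 ✓
Aircraft=Cairo: 4 rows → Dest takes values {G22, G90} — violation
Aircraft=Tokyo: 4 rows → Dest = G99, G99, G99, G99 ✓
The only Aircraft value with inconsistent Dest is Aircraft=Cairo.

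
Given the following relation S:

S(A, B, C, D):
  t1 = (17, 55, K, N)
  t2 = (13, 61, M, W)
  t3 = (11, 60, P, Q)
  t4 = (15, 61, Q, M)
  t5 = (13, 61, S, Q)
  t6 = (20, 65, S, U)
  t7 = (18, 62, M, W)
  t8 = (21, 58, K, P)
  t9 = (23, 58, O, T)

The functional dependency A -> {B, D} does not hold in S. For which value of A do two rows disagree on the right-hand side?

A=17: row 1 → {B,D} = (55, N) ✓
A=13: rows 2, 5 → {B,D} takes values {(61, W), (61, Q)} — violation
A=11: row 3 → {B,D} = (60, Q) ✓
A=15: row 4 → {B,D} = (61, M) ✓
A=20: row 6 → {B,D} = (65, U) ✓
A=18: row 7 → {B,D} = (62, W) ✓
A=21: row 8 → {B,D} = (58, P) ✓
A=23: row 9 → {B,D} = (58, T) ✓
The only A value with inconsistent RHS is A=13.

13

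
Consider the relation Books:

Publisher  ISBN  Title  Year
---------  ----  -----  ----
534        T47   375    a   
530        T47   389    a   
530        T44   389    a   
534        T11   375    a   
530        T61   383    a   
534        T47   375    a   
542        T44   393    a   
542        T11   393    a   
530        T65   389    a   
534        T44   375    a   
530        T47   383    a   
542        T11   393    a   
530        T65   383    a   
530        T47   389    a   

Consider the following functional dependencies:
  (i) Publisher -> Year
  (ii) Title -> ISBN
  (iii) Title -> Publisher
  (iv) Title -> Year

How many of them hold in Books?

(i) Publisher -> Year: every LHS value maps to a single RHS value — holds.
(ii) Title -> ISBN: Title=375: 4 rows → ISBN takes values {T47, T11, T44} — violation; Title=389: 4 rows → ISBN takes values {T47, T44, T65} — violation; Title=383: 3 rows → ISBN takes values {T61, T47, T65} — violation; Title=393: 3 rows → ISBN takes values {T44, T11} — violation — fails.
(iii) Title -> Publisher: every LHS value maps to a single RHS value — holds.
(iv) Title -> Year: every LHS value maps to a single RHS value — holds.
3 of the 4 dependencies hold.

3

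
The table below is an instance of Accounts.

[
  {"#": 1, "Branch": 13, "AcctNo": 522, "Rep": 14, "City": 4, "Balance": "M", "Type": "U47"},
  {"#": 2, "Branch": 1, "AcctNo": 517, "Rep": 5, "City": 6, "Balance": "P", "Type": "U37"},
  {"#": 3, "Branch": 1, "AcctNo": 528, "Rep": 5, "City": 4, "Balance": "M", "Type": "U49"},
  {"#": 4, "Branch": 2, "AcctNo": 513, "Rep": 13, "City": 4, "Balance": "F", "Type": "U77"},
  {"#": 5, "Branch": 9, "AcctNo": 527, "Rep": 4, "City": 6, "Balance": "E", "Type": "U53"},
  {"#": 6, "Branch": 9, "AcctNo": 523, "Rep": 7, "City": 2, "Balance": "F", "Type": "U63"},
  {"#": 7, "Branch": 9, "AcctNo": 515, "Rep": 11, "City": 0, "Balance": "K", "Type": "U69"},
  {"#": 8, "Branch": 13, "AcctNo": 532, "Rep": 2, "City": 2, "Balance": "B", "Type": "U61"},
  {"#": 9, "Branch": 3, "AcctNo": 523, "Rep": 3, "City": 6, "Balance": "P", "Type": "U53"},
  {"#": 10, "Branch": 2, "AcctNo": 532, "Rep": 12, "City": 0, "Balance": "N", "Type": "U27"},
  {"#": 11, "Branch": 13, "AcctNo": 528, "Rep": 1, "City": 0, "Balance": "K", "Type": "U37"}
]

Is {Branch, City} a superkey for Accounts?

Yes

All 11 rows have distinct {Branch, City} values, so {Branch, City} → (all attributes) holds and {Branch, City} is a superkey.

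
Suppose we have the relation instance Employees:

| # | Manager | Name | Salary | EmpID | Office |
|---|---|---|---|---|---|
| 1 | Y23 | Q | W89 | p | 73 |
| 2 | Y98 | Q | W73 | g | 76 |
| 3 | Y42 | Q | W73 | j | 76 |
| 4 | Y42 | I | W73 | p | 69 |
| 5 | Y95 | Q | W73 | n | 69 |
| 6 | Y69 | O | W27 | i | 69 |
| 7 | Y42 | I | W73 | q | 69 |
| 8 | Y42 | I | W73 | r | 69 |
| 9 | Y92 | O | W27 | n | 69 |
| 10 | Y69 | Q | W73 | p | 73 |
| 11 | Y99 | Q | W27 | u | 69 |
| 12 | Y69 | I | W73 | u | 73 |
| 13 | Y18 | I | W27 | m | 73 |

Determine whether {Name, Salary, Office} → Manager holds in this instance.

No

(Name=Q, Salary=W89, Office=73): row 1 → Manager = Y23 ✓
(Name=Q, Salary=W73, Office=76): rows 2, 3 → Manager takes values {Y98, Y42} — violation
(Name=I, Salary=W73, Office=69): rows 4, 7, 8 → Manager = Y42, Y42, Y42 ✓
(Name=Q, Salary=W73, Office=69): row 5 → Manager = Y95 ✓
(Name=O, Salary=W27, Office=69): rows 6, 9 → Manager takes values {Y69, Y92} — violation
(Name=Q, Salary=W73, Office=73): row 10 → Manager = Y69 ✓
(Name=Q, Salary=W27, Office=69): row 11 → Manager = Y99 ✓
(Name=I, Salary=W73, Office=73): row 12 → Manager = Y69 ✓
(Name=I, Salary=W27, Office=73): row 13 → Manager = Y18 ✓
Two rows agree on {Name, Salary, Office} but differ on Manager, so {Name, Salary, Office} → Manager does not hold.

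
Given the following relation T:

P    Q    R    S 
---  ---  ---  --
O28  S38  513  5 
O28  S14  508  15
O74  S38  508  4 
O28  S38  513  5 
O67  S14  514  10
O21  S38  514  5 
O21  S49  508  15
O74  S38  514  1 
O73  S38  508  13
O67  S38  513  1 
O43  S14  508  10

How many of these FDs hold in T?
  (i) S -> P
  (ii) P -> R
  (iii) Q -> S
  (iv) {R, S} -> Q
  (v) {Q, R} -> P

0

(i) S -> P: S=5: 3 rows → P takes values {O28, O21} — violation; S=15: 2 rows → P takes values {O28, O21} — violation; S=10: 2 rows → P takes values {O67, O43} — violation; S=1: 2 rows → P takes values {O74, O67} — violation — fails.
(ii) P -> R: P=O28: 3 rows → R takes values {513, 508} — violation; P=O74: 2 rows → R takes values {508, 514} — violation; P=O67: 2 rows → R takes values {514, 513} — violation; P=O21: 2 rows → R takes values {514, 508} — violation — fails.
(iii) Q -> S: Q=S38: 7 rows → S takes values {5, 4, 1, 13} — violation; Q=S14: 3 rows → S takes values {15, 10} — violation — fails.
(iv) {R, S} -> Q: (R=508, S=15): 2 rows → Q takes values {S14, S49} — violation — fails.
(v) {Q, R} -> P: (Q=S38, R=513): 3 rows → P takes values {O28, O67} — violation; (Q=S14, R=508): 2 rows → P takes values {O28, O43} — violation; (Q=S38, R=508): 2 rows → P takes values {O74, O73} — violation; (Q=S38, R=514): 2 rows → P takes values {O21, O74} — violation — fails.
None of the 5 dependencies hold.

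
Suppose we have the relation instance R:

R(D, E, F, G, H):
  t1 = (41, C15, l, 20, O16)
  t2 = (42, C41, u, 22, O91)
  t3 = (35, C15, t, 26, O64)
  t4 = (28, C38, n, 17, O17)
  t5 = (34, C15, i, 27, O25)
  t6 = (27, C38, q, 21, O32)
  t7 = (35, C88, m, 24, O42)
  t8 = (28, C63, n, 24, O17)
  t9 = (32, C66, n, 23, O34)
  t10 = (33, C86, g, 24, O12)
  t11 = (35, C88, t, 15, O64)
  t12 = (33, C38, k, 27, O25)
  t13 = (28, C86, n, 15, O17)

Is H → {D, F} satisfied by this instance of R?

No

H=O16: row 1 → {D,F} = (41, l) ✓
H=O91: row 2 → {D,F} = (42, u) ✓
H=O64: rows 3, 11 → {D,F} = (35, t), (35, t) ✓
H=O17: rows 4, 8, 13 → {D,F} = (28, n), (28, n), (28, n) ✓
H=O25: rows 5, 12 → {D,F} takes values {(34, i), (33, k)} — violation
H=O32: row 6 → {D,F} = (27, q) ✓
H=O42: row 7 → {D,F} = (35, m) ✓
H=O34: row 9 → {D,F} = (32, n) ✓
H=O12: row 10 → {D,F} = (33, g) ✓
Two rows agree on H but differ on {D, F}, so H → {D, F} does not hold.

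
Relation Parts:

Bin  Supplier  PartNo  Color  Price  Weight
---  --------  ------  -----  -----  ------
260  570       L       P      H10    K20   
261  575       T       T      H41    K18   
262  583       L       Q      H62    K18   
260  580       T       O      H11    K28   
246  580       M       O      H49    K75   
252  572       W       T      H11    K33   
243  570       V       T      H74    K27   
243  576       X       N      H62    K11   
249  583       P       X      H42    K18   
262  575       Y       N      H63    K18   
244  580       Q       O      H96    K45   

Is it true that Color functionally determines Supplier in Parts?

No

Color=P: 1 row → Supplier = 570 ✓
Color=T: 3 rows → Supplier takes values {575, 572, 570} — violation
Color=Q: 1 row → Supplier = 583 ✓
Color=O: 3 rows → Supplier = 580, 580, 580 ✓
Color=N: 2 rows → Supplier takes values {576, 575} — violation
Color=X: 1 row → Supplier = 583 ✓
Two rows agree on Color but differ on Supplier, so Color → Supplier does not hold.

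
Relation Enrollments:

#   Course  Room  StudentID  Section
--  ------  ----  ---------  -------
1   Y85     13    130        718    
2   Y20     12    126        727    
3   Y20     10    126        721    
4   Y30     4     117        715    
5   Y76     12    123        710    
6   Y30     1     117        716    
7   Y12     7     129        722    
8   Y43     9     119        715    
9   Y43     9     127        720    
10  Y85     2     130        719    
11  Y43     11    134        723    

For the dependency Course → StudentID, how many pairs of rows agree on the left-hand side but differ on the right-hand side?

3

Course=Y85: all 2 rows agree on StudentID — 0 pairs.
Course=Y20: all 2 rows agree on StudentID — 0 pairs.
Course=Y30: all 2 rows agree on StudentID — 0 pairs.
Course=Y43: violating pairs (8,9), (8,11), (9,11) — 3 pairs.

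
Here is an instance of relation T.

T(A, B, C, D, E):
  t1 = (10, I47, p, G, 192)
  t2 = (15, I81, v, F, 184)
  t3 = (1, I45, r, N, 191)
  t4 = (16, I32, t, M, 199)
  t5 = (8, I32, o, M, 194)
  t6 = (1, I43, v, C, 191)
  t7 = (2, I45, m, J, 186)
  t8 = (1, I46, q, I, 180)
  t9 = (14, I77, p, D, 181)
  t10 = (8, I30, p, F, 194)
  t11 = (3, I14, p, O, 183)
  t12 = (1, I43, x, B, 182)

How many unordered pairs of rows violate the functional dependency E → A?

0

E=191: all 2 rows agree on A — 0 pairs.
E=194: all 2 rows agree on A — 0 pairs.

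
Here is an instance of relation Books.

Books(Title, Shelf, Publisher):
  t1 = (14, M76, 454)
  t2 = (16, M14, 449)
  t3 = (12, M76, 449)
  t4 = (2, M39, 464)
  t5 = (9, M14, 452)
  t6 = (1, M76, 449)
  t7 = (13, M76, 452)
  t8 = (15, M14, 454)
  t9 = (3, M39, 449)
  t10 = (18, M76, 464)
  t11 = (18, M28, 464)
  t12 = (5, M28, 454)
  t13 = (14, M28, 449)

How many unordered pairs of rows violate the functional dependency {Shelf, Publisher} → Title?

1

(Shelf=M76, Publisher=449): violating pairs (3,6) — 1 pair.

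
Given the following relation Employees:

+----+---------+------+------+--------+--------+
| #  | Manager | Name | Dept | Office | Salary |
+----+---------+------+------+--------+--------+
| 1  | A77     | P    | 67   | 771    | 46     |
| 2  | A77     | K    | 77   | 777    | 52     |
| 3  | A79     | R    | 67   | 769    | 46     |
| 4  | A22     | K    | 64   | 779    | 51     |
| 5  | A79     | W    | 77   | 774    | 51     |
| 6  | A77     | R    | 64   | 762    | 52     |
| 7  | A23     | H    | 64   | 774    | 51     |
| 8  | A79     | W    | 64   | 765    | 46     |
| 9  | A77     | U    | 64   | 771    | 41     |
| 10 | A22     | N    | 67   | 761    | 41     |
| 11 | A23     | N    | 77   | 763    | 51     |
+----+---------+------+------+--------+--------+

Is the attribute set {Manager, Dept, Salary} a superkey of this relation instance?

Yes

All 11 rows have distinct {Manager, Dept, Salary} values, so {Manager, Dept, Salary} → (all attributes) holds and {Manager, Dept, Salary} is a superkey.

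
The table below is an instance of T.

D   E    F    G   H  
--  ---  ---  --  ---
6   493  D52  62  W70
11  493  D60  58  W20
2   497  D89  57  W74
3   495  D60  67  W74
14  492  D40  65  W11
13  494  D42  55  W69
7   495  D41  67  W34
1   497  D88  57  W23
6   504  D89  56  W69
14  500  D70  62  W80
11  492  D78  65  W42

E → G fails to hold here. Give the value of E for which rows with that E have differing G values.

E=493: 2 rows → G takes values {62, 58} — violation
E=497: 2 rows → G = 57, 57 ✓
E=495: 2 rows → G = 67, 67 ✓
E=492: 2 rows → G = 65, 65 ✓
E=494: 1 row → G = 55 ✓
E=504: 1 row → G = 56 ✓
E=500: 1 row → G = 62 ✓
The only E value with inconsistent G is E=493.

493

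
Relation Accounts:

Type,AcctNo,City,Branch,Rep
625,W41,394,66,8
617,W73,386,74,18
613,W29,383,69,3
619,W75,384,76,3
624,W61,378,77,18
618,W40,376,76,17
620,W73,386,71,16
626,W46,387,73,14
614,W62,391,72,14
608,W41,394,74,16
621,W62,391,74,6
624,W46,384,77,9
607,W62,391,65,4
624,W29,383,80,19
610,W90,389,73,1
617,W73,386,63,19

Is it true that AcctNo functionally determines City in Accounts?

AcctNo=W41: 2 rows → City = 394, 394 ✓
AcctNo=W73: 3 rows → City = 386, 386, 386 ✓
AcctNo=W29: 2 rows → City = 383, 383 ✓
AcctNo=W75: 1 row → City = 384 ✓
AcctNo=W61: 1 row → City = 378 ✓
AcctNo=W40: 1 row → City = 376 ✓
AcctNo=W46: 2 rows → City takes values {387, 384} — violation
AcctNo=W62: 3 rows → City = 391, 391, 391 ✓
AcctNo=W90: 1 row → City = 389 ✓
Two rows agree on AcctNo but differ on City, so AcctNo → City does not hold.

No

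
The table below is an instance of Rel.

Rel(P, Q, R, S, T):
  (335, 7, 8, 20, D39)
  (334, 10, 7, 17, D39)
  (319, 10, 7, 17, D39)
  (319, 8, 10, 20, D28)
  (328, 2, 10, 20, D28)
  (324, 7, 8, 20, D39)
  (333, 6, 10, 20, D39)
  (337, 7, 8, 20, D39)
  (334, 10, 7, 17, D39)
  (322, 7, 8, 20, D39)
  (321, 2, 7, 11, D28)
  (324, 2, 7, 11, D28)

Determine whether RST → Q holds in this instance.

(R=8, S=20, T=D39): 4 rows → Q = 7, 7, 7, 7 ✓
(R=7, S=17, T=D39): 3 rows → Q = 10, 10, 10 ✓
(R=10, S=20, T=D28): 2 rows → Q takes values {8, 2} — violation
(R=10, S=20, T=D39): 1 row → Q = 6 ✓
(R=7, S=11, T=D28): 2 rows → Q = 2, 2 ✓
Two rows agree on RST but differ on Q, so RST → Q does not hold.

No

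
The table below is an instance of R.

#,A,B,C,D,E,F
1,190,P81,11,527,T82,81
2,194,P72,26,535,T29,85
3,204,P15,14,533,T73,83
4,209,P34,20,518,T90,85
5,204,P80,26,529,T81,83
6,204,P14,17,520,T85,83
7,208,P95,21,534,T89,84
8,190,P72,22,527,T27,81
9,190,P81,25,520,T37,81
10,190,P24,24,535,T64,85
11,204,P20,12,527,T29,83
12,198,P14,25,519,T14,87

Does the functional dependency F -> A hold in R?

No

F=81: rows 1, 8, 9 → A = 190, 190, 190 ✓
F=85: rows 2, 4, 10 → A takes values {194, 209, 190} — violation
F=83: rows 3, 5, 6, 11 → A = 204, 204, 204, 204 ✓
F=84: row 7 → A = 208 ✓
F=87: row 12 → A = 198 ✓
Two rows agree on F but differ on A, so F -> A does not hold.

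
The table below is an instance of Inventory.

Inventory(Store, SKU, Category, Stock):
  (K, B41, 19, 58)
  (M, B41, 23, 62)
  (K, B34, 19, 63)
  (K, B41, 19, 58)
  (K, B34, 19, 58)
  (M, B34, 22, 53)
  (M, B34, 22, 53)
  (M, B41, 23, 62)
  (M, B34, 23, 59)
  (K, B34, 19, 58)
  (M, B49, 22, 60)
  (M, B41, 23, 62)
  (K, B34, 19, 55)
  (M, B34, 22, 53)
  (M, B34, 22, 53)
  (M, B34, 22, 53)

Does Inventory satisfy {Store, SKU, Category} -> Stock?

(Store=K, SKU=B41, Category=19): 2 rows → Stock = 58, 58 ✓
(Store=M, SKU=B41, Category=23): 3 rows → Stock = 62, 62, 62 ✓
(Store=K, SKU=B34, Category=19): 4 rows → Stock takes values {63, 58, 55} — violation
(Store=M, SKU=B34, Category=22): 5 rows → Stock = 53, 53, 53, 53, 53 ✓
(Store=M, SKU=B34, Category=23): 1 row → Stock = 59 ✓
(Store=M, SKU=B49, Category=22): 1 row → Stock = 60 ✓
Two rows agree on {Store, SKU, Category} but differ on Stock, so {Store, SKU, Category} -> Stock does not hold.

No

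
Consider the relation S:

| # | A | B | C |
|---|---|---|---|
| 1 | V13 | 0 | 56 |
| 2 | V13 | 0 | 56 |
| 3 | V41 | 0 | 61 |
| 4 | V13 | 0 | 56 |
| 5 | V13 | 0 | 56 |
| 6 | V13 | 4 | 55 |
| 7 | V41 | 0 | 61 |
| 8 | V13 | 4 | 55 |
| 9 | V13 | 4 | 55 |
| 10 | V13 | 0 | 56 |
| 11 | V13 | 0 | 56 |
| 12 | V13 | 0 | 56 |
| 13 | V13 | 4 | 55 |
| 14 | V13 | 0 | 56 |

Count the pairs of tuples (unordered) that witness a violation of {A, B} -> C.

(A=V13, B=0): all 8 rows agree on C — 0 pairs.
(A=V41, B=0): all 2 rows agree on C — 0 pairs.
(A=V13, B=4): all 4 rows agree on C — 0 pairs.

0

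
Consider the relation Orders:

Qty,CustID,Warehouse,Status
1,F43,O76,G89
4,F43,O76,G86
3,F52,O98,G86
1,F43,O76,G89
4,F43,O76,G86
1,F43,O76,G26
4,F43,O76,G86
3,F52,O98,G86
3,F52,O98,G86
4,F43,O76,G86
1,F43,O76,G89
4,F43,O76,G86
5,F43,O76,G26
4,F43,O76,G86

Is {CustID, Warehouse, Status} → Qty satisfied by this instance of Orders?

No

(CustID=F43, Warehouse=O76, Status=G89): 3 rows → Qty = 1, 1, 1 ✓
(CustID=F43, Warehouse=O76, Status=G86): 6 rows → Qty = 4, 4, 4, 4, 4, 4 ✓
(CustID=F52, Warehouse=O98, Status=G86): 3 rows → Qty = 3, 3, 3 ✓
(CustID=F43, Warehouse=O76, Status=G26): 2 rows → Qty takes values {1, 5} — violation
Two rows agree on {CustID, Warehouse, Status} but differ on Qty, so {CustID, Warehouse, Status} → Qty does not hold.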